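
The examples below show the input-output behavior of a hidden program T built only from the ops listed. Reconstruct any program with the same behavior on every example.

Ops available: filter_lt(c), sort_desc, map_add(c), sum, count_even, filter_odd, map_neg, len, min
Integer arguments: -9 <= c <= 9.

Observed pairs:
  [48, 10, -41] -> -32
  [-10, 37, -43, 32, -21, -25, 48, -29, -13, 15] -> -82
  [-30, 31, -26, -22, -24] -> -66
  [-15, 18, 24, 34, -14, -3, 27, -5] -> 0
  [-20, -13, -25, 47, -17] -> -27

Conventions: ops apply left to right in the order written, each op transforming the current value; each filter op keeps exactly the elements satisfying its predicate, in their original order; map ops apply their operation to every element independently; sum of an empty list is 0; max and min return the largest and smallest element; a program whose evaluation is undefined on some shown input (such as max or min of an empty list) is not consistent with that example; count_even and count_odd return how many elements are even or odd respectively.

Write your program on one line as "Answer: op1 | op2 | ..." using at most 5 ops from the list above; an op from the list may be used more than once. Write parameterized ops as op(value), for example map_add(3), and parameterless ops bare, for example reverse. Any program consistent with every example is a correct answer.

sort_desc | map_add(9) | filter_lt(-9) | sum

Check, running the answer program on each example:
  [48, 10, -41] -> [48, 10, -41] -> [57, 19, -32] -> [-32] -> -32
  [-10, 37, -43, 32, -21, -25, 48, -29, -13, 15] -> [48, 37, 32, 15, -10, -13, -21, -25, -29, -43] -> [57, 46, 41, 24, -1, -4, -12, -16, -20, -34] -> [-12, -16, -20, -34] -> -82
  [-30, 31, -26, -22, -24] -> [31, -22, -24, -26, -30] -> [40, -13, -15, -17, -21] -> [-13, -15, -17, -21] -> -66
  [-15, 18, 24, 34, -14, -3, 27, -5] -> [34, 27, 24, 18, -3, -5, -14, -15] -> [43, 36, 33, 27, 6, 4, -5, -6] -> [] -> 0
  [-20, -13, -25, 47, -17] -> [47, -13, -17, -20, -25] -> [56, -4, -8, -11, -16] -> [-11, -16] -> -27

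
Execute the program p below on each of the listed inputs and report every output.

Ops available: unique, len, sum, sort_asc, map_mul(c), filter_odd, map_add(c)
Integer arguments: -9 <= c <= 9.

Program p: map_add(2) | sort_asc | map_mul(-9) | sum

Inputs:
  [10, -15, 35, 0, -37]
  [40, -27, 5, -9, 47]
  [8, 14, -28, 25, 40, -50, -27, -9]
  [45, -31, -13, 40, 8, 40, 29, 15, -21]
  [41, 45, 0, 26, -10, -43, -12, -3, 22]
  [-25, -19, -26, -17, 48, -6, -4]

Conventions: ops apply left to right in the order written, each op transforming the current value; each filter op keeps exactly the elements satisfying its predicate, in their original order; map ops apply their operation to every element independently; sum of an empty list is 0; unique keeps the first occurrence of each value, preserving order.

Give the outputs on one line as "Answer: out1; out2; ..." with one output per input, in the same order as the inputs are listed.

Execution, op by op:
  [10, -15, 35, 0, -37] -> [12, -13, 37, 2, -35] -> [-35, -13, 2, 12, 37] -> [315, 117, -18, -108, -333] -> -27
  [40, -27, 5, -9, 47] -> [42, -25, 7, -7, 49] -> [-25, -7, 7, 42, 49] -> [225, 63, -63, -378, -441] -> -594
  [8, 14, -28, 25, 40, -50, -27, -9] -> [10, 16, -26, 27, 42, -48, -25, -7] -> [-48, -26, -25, -7, 10, 16, 27, 42] -> [432, 234, 225, 63, -90, -144, -243, -378] -> 99
  [45, -31, -13, 40, 8, 40, 29, 15, -21] -> [47, -29, -11, 42, 10, 42, 31, 17, -19] -> [-29, -19, -11, 10, 17, 31, 42, 42, 47] -> [261, 171, 99, -90, -153, -279, -378, -378, -423] -> -1170
  [41, 45, 0, 26, -10, -43, -12, -3, 22] -> [43, 47, 2, 28, -8, -41, -10, -1, 24] -> [-41, -10, -8, -1, 2, 24, 28, 43, 47] -> [369, 90, 72, 9, -18, -216, -252, -387, -423] -> -756
  [-25, -19, -26, -17, 48, -6, -4] -> [-23, -17, -24, -15, 50, -4, -2] -> [-24, -23, -17, -15, -4, -2, 50] -> [216, 207, 153, 135, 36, 18, -450] -> 315

-27; -594; 99; -1170; -756; 315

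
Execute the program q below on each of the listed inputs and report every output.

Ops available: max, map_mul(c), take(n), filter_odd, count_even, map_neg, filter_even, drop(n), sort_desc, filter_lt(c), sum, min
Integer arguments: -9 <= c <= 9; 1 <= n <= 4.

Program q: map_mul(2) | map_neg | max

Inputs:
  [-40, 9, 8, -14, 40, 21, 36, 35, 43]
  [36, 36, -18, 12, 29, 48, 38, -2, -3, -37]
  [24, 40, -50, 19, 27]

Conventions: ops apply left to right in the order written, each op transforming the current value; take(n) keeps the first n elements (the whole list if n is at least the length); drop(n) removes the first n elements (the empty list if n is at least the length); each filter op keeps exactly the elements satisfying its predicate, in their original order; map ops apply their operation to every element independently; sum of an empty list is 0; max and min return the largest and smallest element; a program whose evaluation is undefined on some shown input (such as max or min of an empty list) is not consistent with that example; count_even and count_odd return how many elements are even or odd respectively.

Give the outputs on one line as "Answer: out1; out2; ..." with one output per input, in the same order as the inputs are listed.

80; 74; 100

Execution, op by op:
  [-40, 9, 8, -14, 40, 21, 36, 35, 43] -> [-80, 18, 16, -28, 80, 42, 72, 70, 86] -> [80, -18, -16, 28, -80, -42, -72, -70, -86] -> 80
  [36, 36, -18, 12, 29, 48, 38, -2, -3, -37] -> [72, 72, -36, 24, 58, 96, 76, -4, -6, -74] -> [-72, -72, 36, -24, -58, -96, -76, 4, 6, 74] -> 74
  [24, 40, -50, 19, 27] -> [48, 80, -100, 38, 54] -> [-48, -80, 100, -38, -54] -> 100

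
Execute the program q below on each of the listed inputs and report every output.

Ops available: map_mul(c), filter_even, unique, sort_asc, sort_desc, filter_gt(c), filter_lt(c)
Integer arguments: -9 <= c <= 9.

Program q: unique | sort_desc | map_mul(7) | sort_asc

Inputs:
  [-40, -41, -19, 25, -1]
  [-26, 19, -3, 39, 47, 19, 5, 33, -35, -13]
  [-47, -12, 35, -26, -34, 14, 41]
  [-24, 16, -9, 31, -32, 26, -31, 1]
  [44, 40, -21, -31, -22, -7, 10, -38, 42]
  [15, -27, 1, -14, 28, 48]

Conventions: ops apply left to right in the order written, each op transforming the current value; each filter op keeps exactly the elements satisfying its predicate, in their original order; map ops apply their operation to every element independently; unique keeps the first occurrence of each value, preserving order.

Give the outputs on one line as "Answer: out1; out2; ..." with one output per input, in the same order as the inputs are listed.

[-287, -280, -133, -7, 175]; [-245, -182, -91, -21, 35, 133, 231, 273, 329]; [-329, -238, -182, -84, 98, 245, 287]; [-224, -217, -168, -63, 7, 112, 182, 217]; [-266, -217, -154, -147, -49, 70, 280, 294, 308]; [-189, -98, 7, 105, 196, 336]

Execution, op by op:
  [-40, -41, -19, 25, -1] -> [-40, -41, -19, 25, -1] -> [25, -1, -19, -40, -41] -> [175, -7, -133, -280, -287] -> [-287, -280, -133, -7, 175]
  [-26, 19, -3, 39, 47, 19, 5, 33, -35, -13] -> [-26, 19, -3, 39, 47, 5, 33, -35, -13] -> [47, 39, 33, 19, 5, -3, -13, -26, -35] -> [329, 273, 231, 133, 35, -21, -91, -182, -245] -> [-245, -182, -91, -21, 35, 133, 231, 273, 329]
  [-47, -12, 35, -26, -34, 14, 41] -> [-47, -12, 35, -26, -34, 14, 41] -> [41, 35, 14, -12, -26, -34, -47] -> [287, 245, 98, -84, -182, -238, -329] -> [-329, -238, -182, -84, 98, 245, 287]
  [-24, 16, -9, 31, -32, 26, -31, 1] -> [-24, 16, -9, 31, -32, 26, -31, 1] -> [31, 26, 16, 1, -9, -24, -31, -32] -> [217, 182, 112, 7, -63, -168, -217, -224] -> [-224, -217, -168, -63, 7, 112, 182, 217]
  [44, 40, -21, -31, -22, -7, 10, -38, 42] -> [44, 40, -21, -31, -22, -7, 10, -38, 42] -> [44, 42, 40, 10, -7, -21, -22, -31, -38] -> [308, 294, 280, 70, -49, -147, -154, -217, -266] -> [-266, -217, -154, -147, -49, 70, 280, 294, 308]
  [15, -27, 1, -14, 28, 48] -> [15, -27, 1, -14, 28, 48] -> [48, 28, 15, 1, -14, -27] -> [336, 196, 105, 7, -98, -189] -> [-189, -98, 7, 105, 196, 336]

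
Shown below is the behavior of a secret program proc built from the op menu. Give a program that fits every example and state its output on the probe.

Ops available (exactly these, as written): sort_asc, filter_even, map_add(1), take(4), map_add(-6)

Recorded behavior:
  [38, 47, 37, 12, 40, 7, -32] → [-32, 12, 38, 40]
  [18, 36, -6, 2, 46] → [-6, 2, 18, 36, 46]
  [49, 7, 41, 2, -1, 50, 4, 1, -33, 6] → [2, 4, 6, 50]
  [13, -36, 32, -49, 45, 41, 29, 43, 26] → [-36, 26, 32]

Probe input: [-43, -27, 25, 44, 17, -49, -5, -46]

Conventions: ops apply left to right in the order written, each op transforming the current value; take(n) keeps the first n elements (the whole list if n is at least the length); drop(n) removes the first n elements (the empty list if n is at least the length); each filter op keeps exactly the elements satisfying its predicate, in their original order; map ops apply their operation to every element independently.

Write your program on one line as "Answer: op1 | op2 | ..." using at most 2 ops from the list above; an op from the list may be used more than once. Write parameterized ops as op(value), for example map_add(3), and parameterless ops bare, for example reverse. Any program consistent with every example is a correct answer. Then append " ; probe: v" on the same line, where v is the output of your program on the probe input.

filter_even | sort_asc ; probe: [-46, 44]

Check, running the answer program on each example:
  [38, 47, 37, 12, 40, 7, -32] -> [38, 12, 40, -32] -> [-32, 12, 38, 40]
  [18, 36, -6, 2, 46] -> [18, 36, -6, 2, 46] -> [-6, 2, 18, 36, 46]
  [49, 7, 41, 2, -1, 50, 4, 1, -33, 6] -> [2, 50, 4, 6] -> [2, 4, 6, 50]
  [13, -36, 32, -49, 45, 41, 29, 43, 26] -> [-36, 32, 26] -> [-36, 26, 32]
  probe: [-43, -27, 25, 44, 17, -49, -5, -46] -> [44, -46] -> [-46, 44]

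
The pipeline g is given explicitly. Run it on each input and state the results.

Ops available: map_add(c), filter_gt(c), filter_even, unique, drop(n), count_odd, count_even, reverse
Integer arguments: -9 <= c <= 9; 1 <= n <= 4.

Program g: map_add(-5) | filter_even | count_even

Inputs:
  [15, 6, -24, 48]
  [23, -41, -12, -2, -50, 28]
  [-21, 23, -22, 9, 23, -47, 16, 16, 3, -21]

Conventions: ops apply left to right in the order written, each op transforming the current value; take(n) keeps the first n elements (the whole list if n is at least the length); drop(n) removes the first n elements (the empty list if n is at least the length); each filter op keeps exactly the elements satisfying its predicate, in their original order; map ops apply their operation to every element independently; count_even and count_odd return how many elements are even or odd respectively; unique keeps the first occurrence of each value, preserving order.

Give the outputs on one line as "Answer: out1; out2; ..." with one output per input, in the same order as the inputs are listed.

Execution, op by op:
  [15, 6, -24, 48] -> [10, 1, -29, 43] -> [10] -> 1
  [23, -41, -12, -2, -50, 28] -> [18, -46, -17, -7, -55, 23] -> [18, -46] -> 2
  [-21, 23, -22, 9, 23, -47, 16, 16, 3, -21] -> [-26, 18, -27, 4, 18, -52, 11, 11, -2, -26] -> [-26, 18, 4, 18, -52, -2, -26] -> 7

1; 2; 7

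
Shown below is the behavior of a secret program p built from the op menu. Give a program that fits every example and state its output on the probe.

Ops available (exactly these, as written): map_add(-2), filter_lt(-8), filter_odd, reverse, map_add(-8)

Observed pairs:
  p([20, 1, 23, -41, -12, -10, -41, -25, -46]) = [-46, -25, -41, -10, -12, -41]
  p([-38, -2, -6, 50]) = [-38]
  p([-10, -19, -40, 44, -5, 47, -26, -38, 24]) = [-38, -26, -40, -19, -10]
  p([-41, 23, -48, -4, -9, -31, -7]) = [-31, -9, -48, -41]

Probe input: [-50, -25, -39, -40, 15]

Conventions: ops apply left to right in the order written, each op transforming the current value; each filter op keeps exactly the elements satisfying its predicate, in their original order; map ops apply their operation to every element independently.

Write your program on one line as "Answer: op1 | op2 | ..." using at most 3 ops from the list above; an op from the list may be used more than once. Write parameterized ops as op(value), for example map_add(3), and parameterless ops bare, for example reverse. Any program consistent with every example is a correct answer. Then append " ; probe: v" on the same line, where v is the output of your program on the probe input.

reverse | filter_lt(-8) ; probe: [-40, -39, -25, -50]

Check, running the answer program on each example:
  [20, 1, 23, -41, -12, -10, -41, -25, -46] -> [-46, -25, -41, -10, -12, -41, 23, 1, 20] -> [-46, -25, -41, -10, -12, -41]
  [-38, -2, -6, 50] -> [50, -6, -2, -38] -> [-38]
  [-10, -19, -40, 44, -5, 47, -26, -38, 24] -> [24, -38, -26, 47, -5, 44, -40, -19, -10] -> [-38, -26, -40, -19, -10]
  [-41, 23, -48, -4, -9, -31, -7] -> [-7, -31, -9, -4, -48, 23, -41] -> [-31, -9, -48, -41]
  probe: [-50, -25, -39, -40, 15] -> [15, -40, -39, -25, -50] -> [-40, -39, -25, -50]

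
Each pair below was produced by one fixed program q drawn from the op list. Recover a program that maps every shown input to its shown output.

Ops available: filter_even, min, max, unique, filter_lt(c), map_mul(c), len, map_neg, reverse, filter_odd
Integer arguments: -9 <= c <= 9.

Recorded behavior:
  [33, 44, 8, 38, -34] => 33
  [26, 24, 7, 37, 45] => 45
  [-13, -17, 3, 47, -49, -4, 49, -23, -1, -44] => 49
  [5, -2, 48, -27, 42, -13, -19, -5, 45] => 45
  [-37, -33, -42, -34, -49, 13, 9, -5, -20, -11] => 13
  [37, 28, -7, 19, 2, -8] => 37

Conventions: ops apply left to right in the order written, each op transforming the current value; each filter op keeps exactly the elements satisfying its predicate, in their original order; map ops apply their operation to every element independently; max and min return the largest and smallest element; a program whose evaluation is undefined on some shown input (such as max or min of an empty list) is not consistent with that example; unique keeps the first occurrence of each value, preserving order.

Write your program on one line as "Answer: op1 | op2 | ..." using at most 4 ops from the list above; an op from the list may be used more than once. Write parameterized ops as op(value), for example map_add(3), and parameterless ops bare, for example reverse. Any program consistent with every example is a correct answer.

filter_odd | reverse | max

Check, running the answer program on each example:
  [33, 44, 8, 38, -34] -> [33] -> [33] -> 33
  [26, 24, 7, 37, 45] -> [7, 37, 45] -> [45, 37, 7] -> 45
  [-13, -17, 3, 47, -49, -4, 49, -23, -1, -44] -> [-13, -17, 3, 47, -49, 49, -23, -1] -> [-1, -23, 49, -49, 47, 3, -17, -13] -> 49
  [5, -2, 48, -27, 42, -13, -19, -5, 45] -> [5, -27, -13, -19, -5, 45] -> [45, -5, -19, -13, -27, 5] -> 45
  [-37, -33, -42, -34, -49, 13, 9, -5, -20, -11] -> [-37, -33, -49, 13, 9, -5, -11] -> [-11, -5, 9, 13, -49, -33, -37] -> 13
  [37, 28, -7, 19, 2, -8] -> [37, -7, 19] -> [19, -7, 37] -> 37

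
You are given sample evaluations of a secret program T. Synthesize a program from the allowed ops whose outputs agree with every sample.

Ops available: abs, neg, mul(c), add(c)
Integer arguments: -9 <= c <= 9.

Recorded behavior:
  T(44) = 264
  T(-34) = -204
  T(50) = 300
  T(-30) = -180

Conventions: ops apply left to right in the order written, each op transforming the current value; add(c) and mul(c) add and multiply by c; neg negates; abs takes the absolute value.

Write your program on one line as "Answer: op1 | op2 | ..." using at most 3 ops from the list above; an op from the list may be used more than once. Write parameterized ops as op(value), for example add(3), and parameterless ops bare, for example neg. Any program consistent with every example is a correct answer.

neg | mul(-6)

Check, running the answer program on each example:
  44 -> -44 -> 264
  -34 -> 34 -> -204
  50 -> -50 -> 300
  -30 -> 30 -> -180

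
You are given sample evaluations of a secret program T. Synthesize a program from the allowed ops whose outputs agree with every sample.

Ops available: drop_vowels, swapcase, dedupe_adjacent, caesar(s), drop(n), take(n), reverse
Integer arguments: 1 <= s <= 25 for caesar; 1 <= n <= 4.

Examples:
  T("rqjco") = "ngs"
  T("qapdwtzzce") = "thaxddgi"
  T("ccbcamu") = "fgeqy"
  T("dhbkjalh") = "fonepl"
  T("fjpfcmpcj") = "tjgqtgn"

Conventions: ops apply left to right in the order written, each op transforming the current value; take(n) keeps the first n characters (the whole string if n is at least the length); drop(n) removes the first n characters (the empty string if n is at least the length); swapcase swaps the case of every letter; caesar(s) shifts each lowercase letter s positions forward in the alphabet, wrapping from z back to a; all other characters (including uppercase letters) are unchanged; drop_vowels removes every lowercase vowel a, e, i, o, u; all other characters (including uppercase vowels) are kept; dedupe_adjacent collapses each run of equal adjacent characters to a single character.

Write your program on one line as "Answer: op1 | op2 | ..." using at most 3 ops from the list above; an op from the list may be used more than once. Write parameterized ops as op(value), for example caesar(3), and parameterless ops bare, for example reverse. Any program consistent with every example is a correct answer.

caesar(20) | caesar(10) | drop(2)

Check, running the answer program on each example:
  "rqjco" -> "lkdwi" -> "vungs" -> "ngs"
  "qapdwtzzce" -> "kujxqnttwy" -> "uethaxddgi" -> "thaxddgi"
  "ccbcamu" -> "wwvwugo" -> "ggfgeqy" -> "fgeqy"
  "dhbkjalh" -> "xbvedufb" -> "hlfonepl" -> "fonepl"
  "fjpfcmpcj" -> "zdjzwgjwd" -> "jntjgqtgn" -> "tjgqtgn"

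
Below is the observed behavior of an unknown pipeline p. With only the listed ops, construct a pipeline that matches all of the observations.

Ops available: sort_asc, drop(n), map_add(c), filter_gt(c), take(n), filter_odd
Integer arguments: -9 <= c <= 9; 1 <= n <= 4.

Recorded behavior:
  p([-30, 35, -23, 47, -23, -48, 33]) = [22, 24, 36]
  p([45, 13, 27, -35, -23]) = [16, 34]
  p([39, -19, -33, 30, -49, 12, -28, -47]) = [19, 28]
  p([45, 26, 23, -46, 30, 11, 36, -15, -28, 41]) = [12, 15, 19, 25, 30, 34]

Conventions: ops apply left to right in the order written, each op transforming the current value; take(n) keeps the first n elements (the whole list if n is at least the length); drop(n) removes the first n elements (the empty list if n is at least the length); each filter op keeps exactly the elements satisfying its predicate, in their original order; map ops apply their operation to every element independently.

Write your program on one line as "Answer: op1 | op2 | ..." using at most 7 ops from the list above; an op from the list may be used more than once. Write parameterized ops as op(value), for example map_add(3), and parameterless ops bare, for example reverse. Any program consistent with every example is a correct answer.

map_add(-8) | filter_gt(-4) | sort_asc | map_add(4) | map_add(-7) | filter_gt(8)

Check, running the answer program on each example:
  [-30, 35, -23, 47, -23, -48, 33] -> [-38, 27, -31, 39, -31, -56, 25] -> [27, 39, 25] -> [25, 27, 39] -> [29, 31, 43] -> [22, 24, 36] -> [22, 24, 36]
  [45, 13, 27, -35, -23] -> [37, 5, 19, -43, -31] -> [37, 5, 19] -> [5, 19, 37] -> [9, 23, 41] -> [2, 16, 34] -> [16, 34]
  [39, -19, -33, 30, -49, 12, -28, -47] -> [31, -27, -41, 22, -57, 4, -36, -55] -> [31, 22, 4] -> [4, 22, 31] -> [8, 26, 35] -> [1, 19, 28] -> [19, 28]
  [45, 26, 23, -46, 30, 11, 36, -15, -28, 41] -> [37, 18, 15, -54, 22, 3, 28, -23, -36, 33] -> [37, 18, 15, 22, 3, 28, 33] -> [3, 15, 18, 22, 28, 33, 37] -> [7, 19, 22, 26, 32, 37, 41] -> [0, 12, 15, 19, 25, 30, 34] -> [12, 15, 19, 25, 30, 34]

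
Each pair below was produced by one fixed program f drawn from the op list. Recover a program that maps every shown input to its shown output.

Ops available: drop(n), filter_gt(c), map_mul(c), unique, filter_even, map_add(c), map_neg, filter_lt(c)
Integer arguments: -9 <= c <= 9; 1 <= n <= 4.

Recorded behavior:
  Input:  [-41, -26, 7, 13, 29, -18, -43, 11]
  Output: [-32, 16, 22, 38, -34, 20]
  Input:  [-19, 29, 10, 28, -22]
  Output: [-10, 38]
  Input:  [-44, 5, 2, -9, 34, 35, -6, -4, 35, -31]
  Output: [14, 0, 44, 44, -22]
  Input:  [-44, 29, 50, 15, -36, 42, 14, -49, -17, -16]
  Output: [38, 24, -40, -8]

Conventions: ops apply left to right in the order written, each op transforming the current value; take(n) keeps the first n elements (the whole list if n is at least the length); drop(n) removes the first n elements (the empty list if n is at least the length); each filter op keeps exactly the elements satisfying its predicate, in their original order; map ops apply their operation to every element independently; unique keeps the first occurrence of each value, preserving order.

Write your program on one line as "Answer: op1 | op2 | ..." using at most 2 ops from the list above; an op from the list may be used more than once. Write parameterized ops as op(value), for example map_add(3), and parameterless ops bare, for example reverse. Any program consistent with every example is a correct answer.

map_add(9) | filter_even

Check, running the answer program on each example:
  [-41, -26, 7, 13, 29, -18, -43, 11] -> [-32, -17, 16, 22, 38, -9, -34, 20] -> [-32, 16, 22, 38, -34, 20]
  [-19, 29, 10, 28, -22] -> [-10, 38, 19, 37, -13] -> [-10, 38]
  [-44, 5, 2, -9, 34, 35, -6, -4, 35, -31] -> [-35, 14, 11, 0, 43, 44, 3, 5, 44, -22] -> [14, 0, 44, 44, -22]
  [-44, 29, 50, 15, -36, 42, 14, -49, -17, -16] -> [-35, 38, 59, 24, -27, 51, 23, -40, -8, -7] -> [38, 24, -40, -8]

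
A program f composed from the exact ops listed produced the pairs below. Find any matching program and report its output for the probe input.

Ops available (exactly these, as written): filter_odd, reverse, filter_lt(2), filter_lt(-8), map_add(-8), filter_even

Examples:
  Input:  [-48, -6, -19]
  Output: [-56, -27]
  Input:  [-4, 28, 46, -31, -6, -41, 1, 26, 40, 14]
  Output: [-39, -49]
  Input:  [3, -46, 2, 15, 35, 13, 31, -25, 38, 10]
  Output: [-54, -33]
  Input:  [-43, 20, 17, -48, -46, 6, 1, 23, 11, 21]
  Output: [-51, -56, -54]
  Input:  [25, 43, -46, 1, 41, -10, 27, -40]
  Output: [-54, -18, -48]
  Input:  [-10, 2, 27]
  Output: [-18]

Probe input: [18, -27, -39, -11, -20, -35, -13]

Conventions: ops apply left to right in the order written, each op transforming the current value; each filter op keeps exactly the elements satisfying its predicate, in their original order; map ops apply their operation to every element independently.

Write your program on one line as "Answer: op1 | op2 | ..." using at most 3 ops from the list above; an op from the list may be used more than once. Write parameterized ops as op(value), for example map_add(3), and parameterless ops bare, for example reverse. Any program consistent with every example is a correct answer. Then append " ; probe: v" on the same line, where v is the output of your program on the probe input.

filter_lt(-8) | map_add(-8) ; probe: [-35, -47, -19, -28, -43, -21]

Check, running the answer program on each example:
  [-48, -6, -19] -> [-48, -19] -> [-56, -27]
  [-4, 28, 46, -31, -6, -41, 1, 26, 40, 14] -> [-31, -41] -> [-39, -49]
  [3, -46, 2, 15, 35, 13, 31, -25, 38, 10] -> [-46, -25] -> [-54, -33]
  [-43, 20, 17, -48, -46, 6, 1, 23, 11, 21] -> [-43, -48, -46] -> [-51, -56, -54]
  [25, 43, -46, 1, 41, -10, 27, -40] -> [-46, -10, -40] -> [-54, -18, -48]
  [-10, 2, 27] -> [-10] -> [-18]
  probe: [18, -27, -39, -11, -20, -35, -13] -> [-27, -39, -11, -20, -35, -13] -> [-35, -47, -19, -28, -43, -21]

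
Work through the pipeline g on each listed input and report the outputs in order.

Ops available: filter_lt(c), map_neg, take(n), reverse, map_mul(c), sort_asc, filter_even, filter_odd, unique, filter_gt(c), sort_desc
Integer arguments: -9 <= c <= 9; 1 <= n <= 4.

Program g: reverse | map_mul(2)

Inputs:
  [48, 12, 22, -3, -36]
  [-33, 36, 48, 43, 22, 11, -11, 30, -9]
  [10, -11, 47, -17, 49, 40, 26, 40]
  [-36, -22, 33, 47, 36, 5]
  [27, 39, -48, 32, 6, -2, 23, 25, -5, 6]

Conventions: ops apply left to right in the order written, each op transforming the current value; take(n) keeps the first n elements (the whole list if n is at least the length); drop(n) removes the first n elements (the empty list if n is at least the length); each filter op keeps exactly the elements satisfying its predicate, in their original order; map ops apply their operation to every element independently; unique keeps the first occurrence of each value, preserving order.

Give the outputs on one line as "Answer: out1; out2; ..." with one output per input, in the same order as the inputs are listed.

[-72, -6, 44, 24, 96]; [-18, 60, -22, 22, 44, 86, 96, 72, -66]; [80, 52, 80, 98, -34, 94, -22, 20]; [10, 72, 94, 66, -44, -72]; [12, -10, 50, 46, -4, 12, 64, -96, 78, 54]

Execution, op by op:
  [48, 12, 22, -3, -36] -> [-36, -3, 22, 12, 48] -> [-72, -6, 44, 24, 96]
  [-33, 36, 48, 43, 22, 11, -11, 30, -9] -> [-9, 30, -11, 11, 22, 43, 48, 36, -33] -> [-18, 60, -22, 22, 44, 86, 96, 72, -66]
  [10, -11, 47, -17, 49, 40, 26, 40] -> [40, 26, 40, 49, -17, 47, -11, 10] -> [80, 52, 80, 98, -34, 94, -22, 20]
  [-36, -22, 33, 47, 36, 5] -> [5, 36, 47, 33, -22, -36] -> [10, 72, 94, 66, -44, -72]
  [27, 39, -48, 32, 6, -2, 23, 25, -5, 6] -> [6, -5, 25, 23, -2, 6, 32, -48, 39, 27] -> [12, -10, 50, 46, -4, 12, 64, -96, 78, 54]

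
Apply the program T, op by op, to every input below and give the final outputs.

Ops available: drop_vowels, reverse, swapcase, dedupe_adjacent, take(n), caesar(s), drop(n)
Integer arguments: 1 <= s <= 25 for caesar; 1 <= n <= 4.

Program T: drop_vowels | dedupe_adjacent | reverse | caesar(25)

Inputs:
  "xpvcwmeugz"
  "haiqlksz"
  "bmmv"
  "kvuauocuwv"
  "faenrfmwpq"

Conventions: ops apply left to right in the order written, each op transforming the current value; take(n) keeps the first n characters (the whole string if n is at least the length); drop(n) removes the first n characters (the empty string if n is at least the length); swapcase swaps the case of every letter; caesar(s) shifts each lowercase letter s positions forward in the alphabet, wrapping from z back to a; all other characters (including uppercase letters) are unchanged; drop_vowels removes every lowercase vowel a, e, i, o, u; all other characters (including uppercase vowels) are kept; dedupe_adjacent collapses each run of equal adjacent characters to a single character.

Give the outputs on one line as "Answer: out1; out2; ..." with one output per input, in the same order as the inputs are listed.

Execution, op by op:
  "xpvcwmeugz" -> "xpvcwmgz" -> "xpvcwmgz" -> "zgmwcvpx" -> "yflvbuow"
  "haiqlksz" -> "hqlksz" -> "hqlksz" -> "zsklqh" -> "yrjkpg"
  "bmmv" -> "bmmv" -> "bmv" -> "vmb" -> "ula"
  "kvuauocuwv" -> "kvcwv" -> "kvcwv" -> "vwcvk" -> "uvbuj"
  "faenrfmwpq" -> "fnrfmwpq" -> "fnrfmwpq" -> "qpwmfrnf" -> "povleqme"

"yflvbuow"; "yrjkpg"; "ula"; "uvbuj"; "povleqme"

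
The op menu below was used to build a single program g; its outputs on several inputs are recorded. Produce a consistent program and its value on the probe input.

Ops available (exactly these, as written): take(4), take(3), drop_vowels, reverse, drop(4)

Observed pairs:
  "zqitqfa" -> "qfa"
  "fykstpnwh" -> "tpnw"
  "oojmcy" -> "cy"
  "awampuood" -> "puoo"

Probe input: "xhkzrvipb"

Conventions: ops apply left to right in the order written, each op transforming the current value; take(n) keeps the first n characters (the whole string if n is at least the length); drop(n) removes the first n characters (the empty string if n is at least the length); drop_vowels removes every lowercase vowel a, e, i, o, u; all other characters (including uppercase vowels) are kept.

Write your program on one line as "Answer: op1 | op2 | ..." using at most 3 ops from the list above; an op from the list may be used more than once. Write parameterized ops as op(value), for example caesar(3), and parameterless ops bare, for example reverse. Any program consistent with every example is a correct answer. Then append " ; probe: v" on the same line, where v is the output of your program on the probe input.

drop(4) | take(4) ; probe: "rvip"

Check, running the answer program on each example:
  "zqitqfa" -> "qfa" -> "qfa"
  "fykstpnwh" -> "tpnwh" -> "tpnw"
  "oojmcy" -> "cy" -> "cy"
  "awampuood" -> "puood" -> "puoo"
  probe: "xhkzrvipb" -> "rvipb" -> "rvip"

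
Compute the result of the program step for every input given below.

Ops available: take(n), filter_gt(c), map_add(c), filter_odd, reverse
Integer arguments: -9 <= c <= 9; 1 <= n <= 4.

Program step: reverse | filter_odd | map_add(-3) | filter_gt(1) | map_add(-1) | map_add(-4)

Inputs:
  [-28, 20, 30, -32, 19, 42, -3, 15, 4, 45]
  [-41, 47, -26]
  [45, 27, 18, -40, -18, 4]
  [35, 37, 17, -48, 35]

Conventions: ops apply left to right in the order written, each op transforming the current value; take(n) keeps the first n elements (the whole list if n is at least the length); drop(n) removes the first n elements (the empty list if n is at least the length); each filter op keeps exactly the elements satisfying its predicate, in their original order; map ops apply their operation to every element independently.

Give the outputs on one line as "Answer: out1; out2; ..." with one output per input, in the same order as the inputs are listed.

[37, 7, 11]; [39]; [19, 37]; [27, 9, 29, 27]

Execution, op by op:
  [-28, 20, 30, -32, 19, 42, -3, 15, 4, 45] -> [45, 4, 15, -3, 42, 19, -32, 30, 20, -28] -> [45, 15, -3, 19] -> [42, 12, -6, 16] -> [42, 12, 16] -> [41, 11, 15] -> [37, 7, 11]
  [-41, 47, -26] -> [-26, 47, -41] -> [47, -41] -> [44, -44] -> [44] -> [43] -> [39]
  [45, 27, 18, -40, -18, 4] -> [4, -18, -40, 18, 27, 45] -> [27, 45] -> [24, 42] -> [24, 42] -> [23, 41] -> [19, 37]
  [35, 37, 17, -48, 35] -> [35, -48, 17, 37, 35] -> [35, 17, 37, 35] -> [32, 14, 34, 32] -> [32, 14, 34, 32] -> [31, 13, 33, 31] -> [27, 9, 29, 27]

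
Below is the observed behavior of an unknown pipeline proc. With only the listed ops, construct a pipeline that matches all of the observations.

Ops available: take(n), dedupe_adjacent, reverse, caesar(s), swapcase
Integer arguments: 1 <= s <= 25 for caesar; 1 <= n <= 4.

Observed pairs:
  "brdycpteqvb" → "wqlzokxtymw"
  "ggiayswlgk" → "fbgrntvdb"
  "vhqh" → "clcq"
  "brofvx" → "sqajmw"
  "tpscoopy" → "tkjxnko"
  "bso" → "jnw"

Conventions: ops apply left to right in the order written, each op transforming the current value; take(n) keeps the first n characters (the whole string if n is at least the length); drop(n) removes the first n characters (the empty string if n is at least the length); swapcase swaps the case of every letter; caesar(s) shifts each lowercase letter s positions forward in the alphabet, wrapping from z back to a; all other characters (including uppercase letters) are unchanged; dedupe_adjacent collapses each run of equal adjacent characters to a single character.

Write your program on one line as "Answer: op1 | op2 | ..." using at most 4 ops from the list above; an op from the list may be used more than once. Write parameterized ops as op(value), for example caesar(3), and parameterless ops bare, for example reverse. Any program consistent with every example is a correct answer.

reverse | caesar(19) | dedupe_adjacent | caesar(2)

Check, running the answer program on each example:
  "brdycpteqvb" -> "bvqetpcydrb" -> "uojxmivrwku" -> "uojxmivrwku" -> "wqlzokxtymw"
  "ggiayswlgk" -> "kglwsyaigg" -> "dzeplrtbzz" -> "dzeplrtbz" -> "fbgrntvdb"
  "vhqh" -> "hqhv" -> "ajao" -> "ajao" -> "clcq"
  "brofvx" -> "xvforb" -> "qoyhku" -> "qoyhku" -> "sqajmw"
  "tpscoopy" -> "ypoocspt" -> "rihhvlim" -> "rihvlim" -> "tkjxnko"
  "bso" -> "osb" -> "hlu" -> "hlu" -> "jnw"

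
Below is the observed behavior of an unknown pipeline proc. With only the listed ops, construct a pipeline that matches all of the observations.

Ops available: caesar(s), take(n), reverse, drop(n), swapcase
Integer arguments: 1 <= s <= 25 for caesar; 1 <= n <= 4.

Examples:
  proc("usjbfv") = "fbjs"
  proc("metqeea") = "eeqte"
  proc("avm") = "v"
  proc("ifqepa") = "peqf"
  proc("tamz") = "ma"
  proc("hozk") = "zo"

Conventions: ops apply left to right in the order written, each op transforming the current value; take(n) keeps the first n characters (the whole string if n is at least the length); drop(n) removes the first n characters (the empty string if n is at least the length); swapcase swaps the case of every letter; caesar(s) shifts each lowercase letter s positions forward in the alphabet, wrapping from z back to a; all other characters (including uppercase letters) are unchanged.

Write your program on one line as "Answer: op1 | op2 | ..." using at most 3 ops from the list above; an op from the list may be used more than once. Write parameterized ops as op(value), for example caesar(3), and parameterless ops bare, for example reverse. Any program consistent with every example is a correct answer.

drop(1) | reverse | drop(1)

Check, running the answer program on each example:
  "usjbfv" -> "sjbfv" -> "vfbjs" -> "fbjs"
  "metqeea" -> "etqeea" -> "aeeqte" -> "eeqte"
  "avm" -> "vm" -> "mv" -> "v"
  "ifqepa" -> "fqepa" -> "apeqf" -> "peqf"
  "tamz" -> "amz" -> "zma" -> "ma"
  "hozk" -> "ozk" -> "kzo" -> "zo"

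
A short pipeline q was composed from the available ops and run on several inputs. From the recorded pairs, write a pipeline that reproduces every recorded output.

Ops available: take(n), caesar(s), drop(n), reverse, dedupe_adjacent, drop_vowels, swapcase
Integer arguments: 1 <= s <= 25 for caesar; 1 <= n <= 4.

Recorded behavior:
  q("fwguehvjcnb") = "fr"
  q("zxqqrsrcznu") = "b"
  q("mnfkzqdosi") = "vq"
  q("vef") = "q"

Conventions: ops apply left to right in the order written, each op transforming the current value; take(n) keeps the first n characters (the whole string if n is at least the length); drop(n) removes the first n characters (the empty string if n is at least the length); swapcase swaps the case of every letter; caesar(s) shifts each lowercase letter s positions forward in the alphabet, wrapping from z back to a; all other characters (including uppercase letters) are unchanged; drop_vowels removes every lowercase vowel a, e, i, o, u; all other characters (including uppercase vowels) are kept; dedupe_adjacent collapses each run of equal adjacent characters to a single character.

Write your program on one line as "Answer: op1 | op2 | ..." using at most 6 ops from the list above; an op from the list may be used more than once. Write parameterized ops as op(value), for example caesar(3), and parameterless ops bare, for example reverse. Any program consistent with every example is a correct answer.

caesar(11) | take(4) | drop_vowels | drop(2) | reverse

Check, running the answer program on each example:
  "fwguehvjcnb" -> "qhrfpsgunym" -> "qhrf" -> "qhrf" -> "rf" -> "fr"
  "zxqqrsrcznu" -> "kibbcdcnkyf" -> "kibb" -> "kbb" -> "b" -> "b"
  "mnfkzqdosi" -> "xyqvkbozdt" -> "xyqv" -> "xyqv" -> "qv" -> "vq"
  "vef" -> "gpq" -> "gpq" -> "gpq" -> "q" -> "q"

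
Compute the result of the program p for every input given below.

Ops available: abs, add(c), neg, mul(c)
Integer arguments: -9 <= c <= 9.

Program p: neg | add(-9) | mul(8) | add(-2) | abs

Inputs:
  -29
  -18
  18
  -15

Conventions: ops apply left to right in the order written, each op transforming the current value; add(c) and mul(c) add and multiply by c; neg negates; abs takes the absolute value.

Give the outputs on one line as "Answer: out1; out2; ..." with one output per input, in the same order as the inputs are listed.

Execution, op by op:
  -29 -> 29 -> 20 -> 160 -> 158 -> 158
  -18 -> 18 -> 9 -> 72 -> 70 -> 70
  18 -> -18 -> -27 -> -216 -> -218 -> 218
  -15 -> 15 -> 6 -> 48 -> 46 -> 46

158; 70; 218; 46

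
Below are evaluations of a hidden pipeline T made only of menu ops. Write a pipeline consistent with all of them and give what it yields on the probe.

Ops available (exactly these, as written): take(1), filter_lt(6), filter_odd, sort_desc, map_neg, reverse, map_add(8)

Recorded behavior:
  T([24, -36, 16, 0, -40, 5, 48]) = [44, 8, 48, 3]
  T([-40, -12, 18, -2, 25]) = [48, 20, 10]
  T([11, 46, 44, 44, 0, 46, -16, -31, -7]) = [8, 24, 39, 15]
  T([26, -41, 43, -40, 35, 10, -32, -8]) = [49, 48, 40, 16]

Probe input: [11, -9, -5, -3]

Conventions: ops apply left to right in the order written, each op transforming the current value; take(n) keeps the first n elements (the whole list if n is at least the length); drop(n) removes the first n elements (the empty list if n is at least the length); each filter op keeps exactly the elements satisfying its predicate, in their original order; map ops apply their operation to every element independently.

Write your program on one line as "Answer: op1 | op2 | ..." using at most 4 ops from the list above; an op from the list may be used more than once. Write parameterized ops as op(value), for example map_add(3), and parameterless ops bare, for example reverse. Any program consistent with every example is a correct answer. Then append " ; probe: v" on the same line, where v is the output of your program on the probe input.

filter_lt(6) | map_neg | map_add(8) ; probe: [17, 13, 11]

Check, running the answer program on each example:
  [24, -36, 16, 0, -40, 5, 48] -> [-36, 0, -40, 5] -> [36, 0, 40, -5] -> [44, 8, 48, 3]
  [-40, -12, 18, -2, 25] -> [-40, -12, -2] -> [40, 12, 2] -> [48, 20, 10]
  [11, 46, 44, 44, 0, 46, -16, -31, -7] -> [0, -16, -31, -7] -> [0, 16, 31, 7] -> [8, 24, 39, 15]
  [26, -41, 43, -40, 35, 10, -32, -8] -> [-41, -40, -32, -8] -> [41, 40, 32, 8] -> [49, 48, 40, 16]
  probe: [11, -9, -5, -3] -> [-9, -5, -3] -> [9, 5, 3] -> [17, 13, 11]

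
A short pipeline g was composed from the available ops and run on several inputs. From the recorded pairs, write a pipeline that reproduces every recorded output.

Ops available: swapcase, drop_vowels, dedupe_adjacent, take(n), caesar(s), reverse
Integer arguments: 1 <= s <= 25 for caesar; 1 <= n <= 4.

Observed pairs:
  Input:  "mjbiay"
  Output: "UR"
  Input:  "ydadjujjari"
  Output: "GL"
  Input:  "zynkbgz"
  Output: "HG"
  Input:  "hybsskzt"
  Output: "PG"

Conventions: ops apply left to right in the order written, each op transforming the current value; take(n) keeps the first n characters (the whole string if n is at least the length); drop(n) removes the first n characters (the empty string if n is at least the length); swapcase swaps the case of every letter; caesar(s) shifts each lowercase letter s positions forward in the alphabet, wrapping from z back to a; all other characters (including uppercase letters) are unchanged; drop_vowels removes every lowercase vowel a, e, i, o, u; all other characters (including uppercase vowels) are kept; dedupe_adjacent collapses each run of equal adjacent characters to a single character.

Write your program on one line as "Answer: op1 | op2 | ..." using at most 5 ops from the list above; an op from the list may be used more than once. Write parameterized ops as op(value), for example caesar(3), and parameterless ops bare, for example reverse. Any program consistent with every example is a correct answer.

caesar(8) | swapcase | dedupe_adjacent | take(2)

Check, running the answer program on each example:
  "mjbiay" -> "urjqig" -> "URJQIG" -> "URJQIG" -> "UR"
  "ydadjujjari" -> "glilrcrrizq" -> "GLILRCRRIZQ" -> "GLILRCRIZQ" -> "GL"
  "zynkbgz" -> "hgvsjoh" -> "HGVSJOH" -> "HGVSJOH" -> "HG"
  "hybsskzt" -> "pgjaashb" -> "PGJAASHB" -> "PGJASHB" -> "PG"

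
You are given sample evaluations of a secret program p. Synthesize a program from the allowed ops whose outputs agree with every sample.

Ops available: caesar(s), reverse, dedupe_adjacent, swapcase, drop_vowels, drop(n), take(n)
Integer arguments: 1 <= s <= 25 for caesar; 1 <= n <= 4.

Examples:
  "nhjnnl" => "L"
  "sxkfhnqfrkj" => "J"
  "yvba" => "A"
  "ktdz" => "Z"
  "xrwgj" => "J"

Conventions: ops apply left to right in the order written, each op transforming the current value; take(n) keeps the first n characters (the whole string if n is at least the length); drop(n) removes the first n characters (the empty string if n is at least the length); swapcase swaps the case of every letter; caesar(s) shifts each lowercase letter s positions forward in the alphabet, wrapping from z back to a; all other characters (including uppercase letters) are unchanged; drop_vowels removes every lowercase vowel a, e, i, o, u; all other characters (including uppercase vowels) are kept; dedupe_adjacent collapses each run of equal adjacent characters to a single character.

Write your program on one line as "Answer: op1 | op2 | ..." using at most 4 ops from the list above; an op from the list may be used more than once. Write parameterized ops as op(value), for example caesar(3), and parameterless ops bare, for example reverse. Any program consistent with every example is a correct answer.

reverse | dedupe_adjacent | swapcase | take(1)

Check, running the answer program on each example:
  "nhjnnl" -> "lnnjhn" -> "lnjhn" -> "LNJHN" -> "L"
  "sxkfhnqfrkj" -> "jkrfqnhfkxs" -> "jkrfqnhfkxs" -> "JKRFQNHFKXS" -> "J"
  "yvba" -> "abvy" -> "abvy" -> "ABVY" -> "A"
  "ktdz" -> "zdtk" -> "zdtk" -> "ZDTK" -> "Z"
  "xrwgj" -> "jgwrx" -> "jgwrx" -> "JGWRX" -> "J"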